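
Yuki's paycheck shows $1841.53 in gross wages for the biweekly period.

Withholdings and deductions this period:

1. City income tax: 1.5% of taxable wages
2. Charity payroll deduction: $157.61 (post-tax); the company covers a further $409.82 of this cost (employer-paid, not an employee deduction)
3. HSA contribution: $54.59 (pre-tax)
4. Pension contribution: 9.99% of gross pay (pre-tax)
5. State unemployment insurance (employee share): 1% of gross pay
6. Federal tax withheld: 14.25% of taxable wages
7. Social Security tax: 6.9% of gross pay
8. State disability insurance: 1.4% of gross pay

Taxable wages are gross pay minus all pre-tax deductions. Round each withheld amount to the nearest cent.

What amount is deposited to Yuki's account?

$1021.63

Pension contribution: $1841.53 × 0.0999 = $183.97
HSA contribution: $54.59
Pre-tax total = $183.97 + $54.59 = $238.56
Taxable wages = $1841.53 − $238.56 = $1602.97
Federal tax withheld: $1602.97 × 0.1425 = $228.42
City income tax: $1602.97 × 0.015 = $24.04
State disability insurance: $1841.53 × 0.014 = $25.78
Social Security tax: $1841.53 × 0.069 = $127.07
State unemployment insurance (employee share): $1841.53 × 0.01 = $18.42
Charity payroll deduction: $157.61
(Employer's $409.82 toward charity payroll deduction is not withheld from the employee.)
Total deductions = $183.97 + $54.59 + $228.42 + $24.04 + $25.78 + $127.07 + $18.42 + $157.61 = $819.90
Net pay = $1841.53 − $819.90 = $1021.63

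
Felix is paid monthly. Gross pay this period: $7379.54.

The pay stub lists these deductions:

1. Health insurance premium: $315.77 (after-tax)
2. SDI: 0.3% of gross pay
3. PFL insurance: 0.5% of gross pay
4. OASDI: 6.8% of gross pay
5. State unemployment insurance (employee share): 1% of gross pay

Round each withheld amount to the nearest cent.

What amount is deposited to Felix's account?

$6429.12

PFL insurance: $7379.54 × 0.005 = $36.90
OASDI: $7379.54 × 0.068 = $501.81
State unemployment insurance (employee share): $7379.54 × 0.01 = $73.80
SDI: $7379.54 × 0.003 = $22.14
Health insurance premium: $315.77
Total deductions = $36.90 + $501.81 + $73.80 + $22.14 + $315.77 = $950.42
Net pay = $7379.54 − $950.42 = $6429.12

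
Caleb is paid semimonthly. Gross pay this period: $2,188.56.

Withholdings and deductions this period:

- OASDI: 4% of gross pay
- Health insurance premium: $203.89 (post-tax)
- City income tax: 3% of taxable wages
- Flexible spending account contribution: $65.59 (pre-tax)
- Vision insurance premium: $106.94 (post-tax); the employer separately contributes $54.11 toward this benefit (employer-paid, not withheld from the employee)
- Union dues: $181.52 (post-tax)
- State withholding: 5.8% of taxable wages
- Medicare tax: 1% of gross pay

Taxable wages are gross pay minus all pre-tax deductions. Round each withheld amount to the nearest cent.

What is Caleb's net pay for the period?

$1,334.37

Flexible spending account contribution: $65.59
Taxable wages = $2,188.56 − $65.59 = $2,122.97
State withholding: $2,122.97 × 0.058 = $123.13
City income tax: $2,122.97 × 0.03 = $63.69
OASDI: $2,188.56 × 0.04 = $87.54
Medicare tax: $2,188.56 × 0.01 = $21.89
Health insurance premium: $203.89
Union dues: $181.52
Vision insurance premium: $106.94
(Employer's $54.11 toward vision insurance premium is not withheld from the employee.)
Total deductions = $65.59 + $123.13 + $63.69 + $87.54 + $21.89 + $203.89 + $181.52 + $106.94 = $854.19
Net pay = $2,188.56 − $854.19 = $1,334.37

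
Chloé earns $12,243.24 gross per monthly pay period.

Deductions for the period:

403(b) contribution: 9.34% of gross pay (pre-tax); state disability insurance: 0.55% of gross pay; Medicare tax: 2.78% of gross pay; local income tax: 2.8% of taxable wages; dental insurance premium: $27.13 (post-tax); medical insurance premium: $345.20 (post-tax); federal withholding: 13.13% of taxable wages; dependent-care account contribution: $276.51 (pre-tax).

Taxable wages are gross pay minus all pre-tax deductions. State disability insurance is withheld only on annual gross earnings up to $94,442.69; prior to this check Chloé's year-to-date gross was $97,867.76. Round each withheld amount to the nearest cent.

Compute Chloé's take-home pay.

Dependent-care account contribution: $276.51
403(b) contribution: $12,243.24 × 0.0934 = $1,143.52
Pre-tax total = $276.51 + $1,143.52 = $1,420.03
Taxable wages = $12,243.24 − $1,420.03 = $10,823.21
Federal withholding: $10,823.21 × 0.1313 = $1,421.09
Local income tax: $10,823.21 × 0.028 = $303.05
Medicare tax: $12,243.24 × 0.0278 = $340.36
State disability insurance: annual cap $94,442.69 already reached (YTD $97,867.76), so $0.00
Dental insurance premium: $27.13
Medical insurance premium: $345.20
Total deductions = $276.51 + $1,143.52 + $1,421.09 + $303.05 + $340.36 + $0.00 + $27.13 + $345.20 = $3,856.86
Net pay = $12,243.24 − $3,856.86 = $8,386.38

$8,386.38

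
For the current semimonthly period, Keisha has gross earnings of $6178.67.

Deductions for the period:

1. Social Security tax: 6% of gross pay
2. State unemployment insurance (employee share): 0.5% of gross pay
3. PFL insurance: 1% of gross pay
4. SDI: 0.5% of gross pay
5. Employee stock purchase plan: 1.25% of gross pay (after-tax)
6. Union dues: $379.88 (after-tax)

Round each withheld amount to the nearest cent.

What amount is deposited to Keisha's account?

PFL insurance: $6178.67 × 0.01 = $61.79
Social Security tax: $6178.67 × 0.06 = $370.72
State unemployment insurance (employee share): $6178.67 × 0.005 = $30.89
SDI: $6178.67 × 0.005 = $30.89
Employee stock purchase plan: $6178.67 × 0.0125 = $77.23
Union dues: $379.88
Total deductions = $61.79 + $370.72 + $30.89 + $30.89 + $77.23 + $379.88 = $951.40
Net pay = $6178.67 − $951.40 = $5227.27

$5227.27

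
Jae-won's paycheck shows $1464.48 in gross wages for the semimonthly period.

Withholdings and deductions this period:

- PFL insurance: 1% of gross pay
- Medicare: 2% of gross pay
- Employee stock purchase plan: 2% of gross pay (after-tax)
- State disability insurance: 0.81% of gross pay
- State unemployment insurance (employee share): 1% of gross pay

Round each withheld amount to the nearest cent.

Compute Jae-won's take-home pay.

Medicare: $1464.48 × 0.02 = $29.29
State unemployment insurance (employee share): $1464.48 × 0.01 = $14.64
State disability insurance: $1464.48 × 0.0081 = $11.86
PFL insurance: $1464.48 × 0.01 = $14.64
Employee stock purchase plan: $1464.48 × 0.02 = $29.29
Total deductions = $29.29 + $14.64 + $11.86 + $14.64 + $29.29 = $99.72
Net pay = $1464.48 − $99.72 = $1364.76

$1364.76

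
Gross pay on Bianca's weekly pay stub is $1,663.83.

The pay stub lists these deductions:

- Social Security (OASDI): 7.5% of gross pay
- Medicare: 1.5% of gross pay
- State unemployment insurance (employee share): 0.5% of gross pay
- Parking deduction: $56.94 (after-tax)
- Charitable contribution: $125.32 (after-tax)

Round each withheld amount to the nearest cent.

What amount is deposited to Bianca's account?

$1,323.50

State unemployment insurance (employee share): $1,663.83 × 0.005 = $8.32
Social Security (OASDI): $1,663.83 × 0.075 = $124.79
Medicare: $1,663.83 × 0.015 = $24.96
Parking deduction: $56.94
Charitable contribution: $125.32
Total deductions = $8.32 + $124.79 + $24.96 + $56.94 + $125.32 = $340.33
Net pay = $1,663.83 − $340.33 = $1,323.50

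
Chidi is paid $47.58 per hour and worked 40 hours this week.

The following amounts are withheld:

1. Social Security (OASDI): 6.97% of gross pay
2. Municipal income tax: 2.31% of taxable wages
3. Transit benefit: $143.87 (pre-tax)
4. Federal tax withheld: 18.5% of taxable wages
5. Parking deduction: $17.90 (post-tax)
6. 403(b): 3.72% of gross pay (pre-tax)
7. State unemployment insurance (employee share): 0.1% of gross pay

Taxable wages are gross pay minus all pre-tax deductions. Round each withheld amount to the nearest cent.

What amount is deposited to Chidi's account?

Gross pay: 40 × $47.58 = $1,903.20
403(b): $1,903.20 × 0.0372 = $70.80
Transit benefit: $143.87
Pre-tax total = $70.80 + $143.87 = $214.67
Taxable wages = $1,903.20 − $214.67 = $1,688.53
Federal tax withheld: $1,688.53 × 0.185 = $312.38
Municipal income tax: $1,688.53 × 0.0231 = $39.01
State unemployment insurance (employee share): $1,903.20 × 0.001 = $1.90
Social Security (OASDI): $1,903.20 × 0.0697 = $132.65
Parking deduction: $17.90
Total deductions = $70.80 + $143.87 + $312.38 + $39.01 + $1.90 + $132.65 + $17.90 = $718.51
Net pay = $1,903.20 − $718.51 = $1,184.69

$1,184.69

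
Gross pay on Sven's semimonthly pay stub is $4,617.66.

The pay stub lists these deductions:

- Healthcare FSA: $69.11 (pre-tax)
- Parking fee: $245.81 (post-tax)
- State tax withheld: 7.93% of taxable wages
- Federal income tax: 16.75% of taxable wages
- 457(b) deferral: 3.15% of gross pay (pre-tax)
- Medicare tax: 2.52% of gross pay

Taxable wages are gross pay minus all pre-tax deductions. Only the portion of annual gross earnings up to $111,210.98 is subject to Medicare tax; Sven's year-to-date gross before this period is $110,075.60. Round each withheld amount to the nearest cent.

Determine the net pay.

$3,041.98

Healthcare FSA: $69.11
457(b) deferral: $4,617.66 × 0.0315 = $145.46
Pre-tax total = $69.11 + $145.46 = $214.57
Taxable wages = $4,617.66 − $214.57 = $4,403.09
State tax withheld: $4,403.09 × 0.0793 = $349.17
Federal income tax: $4,403.09 × 0.1675 = $737.52
Medicare tax: only $111,210.98 − $110,075.60 = $1,135.38 of this check is subject → $1,135.38 × 0.0252 = $28.61
Parking fee: $245.81
Total deductions = $69.11 + $145.46 + $349.17 + $737.52 + $28.61 + $245.81 = $1,575.68
Net pay = $4,617.66 − $1,575.68 = $3,041.98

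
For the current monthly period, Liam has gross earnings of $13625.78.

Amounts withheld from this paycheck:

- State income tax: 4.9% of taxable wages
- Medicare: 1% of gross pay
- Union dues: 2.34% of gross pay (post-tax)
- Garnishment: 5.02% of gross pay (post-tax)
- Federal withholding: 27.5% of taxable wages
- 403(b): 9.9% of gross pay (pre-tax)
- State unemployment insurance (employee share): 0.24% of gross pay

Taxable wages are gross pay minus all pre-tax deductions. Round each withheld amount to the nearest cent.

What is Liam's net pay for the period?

$7127.33

403(b): $13625.78 × 0.099 = $1348.95
Taxable wages = $13625.78 − $1348.95 = $12276.83
Federal withholding: $12276.83 × 0.275 = $3376.13
State income tax: $12276.83 × 0.049 = $601.56
State unemployment insurance (employee share): $13625.78 × 0.0024 = $32.70
Medicare: $13625.78 × 0.01 = $136.26
Garnishment: $13625.78 × 0.0502 = $684.01
Union dues: $13625.78 × 0.0234 = $318.84
Total deductions = $1348.95 + $3376.13 + $601.56 + $32.70 + $136.26 + $684.01 + $318.84 = $6498.45
Net pay = $13625.78 − $6498.45 = $7127.33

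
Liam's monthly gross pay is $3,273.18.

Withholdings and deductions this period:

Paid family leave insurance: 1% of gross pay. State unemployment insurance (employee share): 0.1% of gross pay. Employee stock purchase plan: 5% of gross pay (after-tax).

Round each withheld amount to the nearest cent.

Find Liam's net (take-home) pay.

Paid family leave insurance: $3,273.18 × 0.01 = $32.73
State unemployment insurance (employee share): $3,273.18 × 0.001 = $3.27
Employee stock purchase plan: $3,273.18 × 0.05 = $163.66
Total deductions = $32.73 + $3.27 + $163.66 = $199.66
Net pay = $3,273.18 − $199.66 = $3,073.52

$3,073.52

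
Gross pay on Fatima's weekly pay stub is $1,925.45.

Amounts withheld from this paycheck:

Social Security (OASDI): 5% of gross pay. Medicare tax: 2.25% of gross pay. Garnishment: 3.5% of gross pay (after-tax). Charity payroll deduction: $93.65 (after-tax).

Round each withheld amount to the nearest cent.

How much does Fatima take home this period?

Social Security (OASDI): $1,925.45 × 0.05 = $96.27
Medicare tax: $1,925.45 × 0.0225 = $43.32
Garnishment: $1,925.45 × 0.035 = $67.39
Charity payroll deduction: $93.65
Total deductions = $96.27 + $43.32 + $67.39 + $93.65 = $300.63
Net pay = $1,925.45 − $300.63 = $1,624.82

$1,624.82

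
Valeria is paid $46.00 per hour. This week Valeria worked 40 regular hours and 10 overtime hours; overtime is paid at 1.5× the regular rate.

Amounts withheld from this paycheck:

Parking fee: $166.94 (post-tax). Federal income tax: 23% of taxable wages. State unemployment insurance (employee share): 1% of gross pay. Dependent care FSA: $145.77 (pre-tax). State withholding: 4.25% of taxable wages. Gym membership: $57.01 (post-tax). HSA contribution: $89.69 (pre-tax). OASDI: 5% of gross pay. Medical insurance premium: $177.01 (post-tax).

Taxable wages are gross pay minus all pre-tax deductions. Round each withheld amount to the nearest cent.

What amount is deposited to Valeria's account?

Regular pay: 40 × $46.00 = $1840.00
Overtime pay: 10 × $46.00 × 1.5 = $690.00
Gross pay = $1840.00 + $690.00 = $2530.00
Dependent care FSA: $145.77
HSA contribution: $89.69
Pre-tax total = $145.77 + $89.69 = $235.46
Taxable wages = $2530.00 − $235.46 = $2294.54
State withholding: $2294.54 × 0.0425 = $97.52
Federal income tax: $2294.54 × 0.23 = $527.74
OASDI: $2530.00 × 0.05 = $126.50
State unemployment insurance (employee share): $2530.00 × 0.01 = $25.30
Parking fee: $166.94
Gym membership: $57.01
Medical insurance premium: $177.01
Total deductions = $145.77 + $89.69 + $97.52 + $527.74 + $126.50 + $25.30 + $166.94 + $57.01 + $177.01 = $1413.48
Net pay = $2530.00 − $1413.48 = $1116.52

$1116.52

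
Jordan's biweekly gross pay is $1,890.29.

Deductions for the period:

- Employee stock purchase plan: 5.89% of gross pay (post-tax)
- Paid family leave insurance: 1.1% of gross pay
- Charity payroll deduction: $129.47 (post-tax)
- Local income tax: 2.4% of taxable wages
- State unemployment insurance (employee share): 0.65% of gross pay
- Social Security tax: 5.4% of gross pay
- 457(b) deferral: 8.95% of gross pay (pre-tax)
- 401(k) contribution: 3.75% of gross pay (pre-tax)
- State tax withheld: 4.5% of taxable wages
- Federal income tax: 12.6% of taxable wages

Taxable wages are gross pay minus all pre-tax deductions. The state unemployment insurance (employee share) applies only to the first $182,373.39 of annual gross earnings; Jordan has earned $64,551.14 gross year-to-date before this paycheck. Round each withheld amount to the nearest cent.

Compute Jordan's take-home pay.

457(b) deferral: $1,890.29 × 0.0895 = $169.18
401(k) contribution: $1,890.29 × 0.0375 = $70.89
Pre-tax total = $169.18 + $70.89 = $240.07
Taxable wages = $1,890.29 − $240.07 = $1,650.22
Local income tax: $1,650.22 × 0.024 = $39.61
Federal income tax: $1,650.22 × 0.126 = $207.93
State tax withheld: $1,650.22 × 0.045 = $74.26
Social Security tax: $1,890.29 × 0.054 = $102.08
State unemployment insurance (employee share): cap not yet reached, full $1,890.29 is subject → $1,890.29 × 0.0065 = $12.29
Paid family leave insurance: $1,890.29 × 0.011 = $20.79
Employee stock purchase plan: $1,890.29 × 0.0589 = $111.34
Charity payroll deduction: $129.47
Total deductions = $169.18 + $70.89 + $39.61 + $207.93 + $74.26 + $102.08 + $12.29 + $20.79 + $111.34 + $129.47 = $937.84
Net pay = $1,890.29 − $937.84 = $952.45

$952.45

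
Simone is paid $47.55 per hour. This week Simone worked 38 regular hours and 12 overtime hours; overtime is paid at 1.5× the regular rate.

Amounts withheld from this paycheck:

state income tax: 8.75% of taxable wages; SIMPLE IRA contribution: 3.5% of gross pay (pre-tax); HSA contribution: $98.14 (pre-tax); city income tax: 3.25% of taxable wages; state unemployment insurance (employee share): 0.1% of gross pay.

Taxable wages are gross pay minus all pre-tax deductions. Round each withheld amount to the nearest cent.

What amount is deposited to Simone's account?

$2172.23

Regular pay: 38 × $47.55 = $1806.90
Overtime pay: 12 × $47.55 × 1.5 = $855.90
Gross pay = $1806.90 + $855.90 = $2662.80
HSA contribution: $98.14
SIMPLE IRA contribution: $2662.80 × 0.035 = $93.20
Pre-tax total = $98.14 + $93.20 = $191.34
Taxable wages = $2662.80 − $191.34 = $2471.46
City income tax: $2471.46 × 0.0325 = $80.32
State income tax: $2471.46 × 0.0875 = $216.25
State unemployment insurance (employee share): $2662.80 × 0.001 = $2.66
Total deductions = $98.14 + $93.20 + $80.32 + $216.25 + $2.66 = $490.57
Net pay = $2662.80 − $490.57 = $2172.23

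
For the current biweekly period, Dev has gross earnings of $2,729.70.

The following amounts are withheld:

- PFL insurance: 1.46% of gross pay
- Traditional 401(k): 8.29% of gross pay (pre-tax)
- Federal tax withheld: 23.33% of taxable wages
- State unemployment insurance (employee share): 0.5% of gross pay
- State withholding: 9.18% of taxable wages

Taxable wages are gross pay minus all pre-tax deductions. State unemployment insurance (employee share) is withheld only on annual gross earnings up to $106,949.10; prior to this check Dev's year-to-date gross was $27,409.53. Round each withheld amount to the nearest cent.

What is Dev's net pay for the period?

$1,636.05

Traditional 401(k): $2,729.70 × 0.0829 = $226.29
Taxable wages = $2,729.70 − $226.29 = $2,503.41
Federal tax withheld: $2,503.41 × 0.2333 = $584.05
State withholding: $2,503.41 × 0.0918 = $229.81
State unemployment insurance (employee share): cap not yet reached, full $2,729.70 is subject → $2,729.70 × 0.005 = $13.65
PFL insurance: $2,729.70 × 0.0146 = $39.85
Total deductions = $226.29 + $584.05 + $229.81 + $13.65 + $39.85 = $1,093.65
Net pay = $2,729.70 − $1,093.65 = $1,636.05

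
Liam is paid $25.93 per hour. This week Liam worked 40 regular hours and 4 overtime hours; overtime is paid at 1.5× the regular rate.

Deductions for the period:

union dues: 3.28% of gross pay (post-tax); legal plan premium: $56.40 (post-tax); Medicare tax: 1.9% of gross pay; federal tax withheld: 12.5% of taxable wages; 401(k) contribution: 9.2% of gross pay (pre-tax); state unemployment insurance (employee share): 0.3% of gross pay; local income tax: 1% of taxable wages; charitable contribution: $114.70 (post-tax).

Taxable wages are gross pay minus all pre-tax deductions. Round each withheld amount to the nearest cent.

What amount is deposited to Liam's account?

Regular pay: 40 × $25.93 = $1037.20
Overtime pay: 4 × $25.93 × 1.5 = $155.58
Gross pay = $1037.20 + $155.58 = $1192.78
401(k) contribution: $1192.78 × 0.092 = $109.74
Taxable wages = $1192.78 − $109.74 = $1083.04
Local income tax: $1083.04 × 0.01 = $10.83
Federal tax withheld: $1083.04 × 0.125 = $135.38
Medicare tax: $1192.78 × 0.019 = $22.66
State unemployment insurance (employee share): $1192.78 × 0.003 = $3.58
Legal plan premium: $56.40
Union dues: $1192.78 × 0.0328 = $39.12
Charitable contribution: $114.70
Total deductions = $109.74 + $10.83 + $135.38 + $22.66 + $3.58 + $56.40 + $39.12 + $114.70 = $492.41
Net pay = $1192.78 − $492.41 = $700.37

$700.37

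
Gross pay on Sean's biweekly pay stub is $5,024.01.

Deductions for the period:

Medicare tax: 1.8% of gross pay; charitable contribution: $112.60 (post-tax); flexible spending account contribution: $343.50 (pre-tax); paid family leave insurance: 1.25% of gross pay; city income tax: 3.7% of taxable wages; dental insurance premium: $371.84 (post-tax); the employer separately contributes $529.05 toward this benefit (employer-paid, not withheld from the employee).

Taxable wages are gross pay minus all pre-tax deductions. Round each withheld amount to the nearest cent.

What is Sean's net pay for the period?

$3,869.66

Flexible spending account contribution: $343.50
Taxable wages = $5,024.01 − $343.50 = $4,680.51
City income tax: $4,680.51 × 0.037 = $173.18
Medicare tax: $5,024.01 × 0.018 = $90.43
Paid family leave insurance: $5,024.01 × 0.0125 = $62.80
Charitable contribution: $112.60
Dental insurance premium: $371.84
(Employer's $529.05 toward dental insurance premium is not withheld from the employee.)
Total deductions = $343.50 + $173.18 + $90.43 + $62.80 + $112.60 + $371.84 = $1,154.35
Net pay = $5,024.01 − $1,154.35 = $3,869.66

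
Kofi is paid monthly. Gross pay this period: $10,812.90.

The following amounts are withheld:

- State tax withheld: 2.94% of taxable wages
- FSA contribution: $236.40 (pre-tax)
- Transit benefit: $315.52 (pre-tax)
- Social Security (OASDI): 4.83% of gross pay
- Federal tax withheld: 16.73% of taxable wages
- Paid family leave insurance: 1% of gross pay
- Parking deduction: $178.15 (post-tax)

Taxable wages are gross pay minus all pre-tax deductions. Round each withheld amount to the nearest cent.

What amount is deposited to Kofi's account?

FSA contribution: $236.40
Transit benefit: $315.52
Pre-tax total = $236.40 + $315.52 = $551.92
Taxable wages = $10,812.90 − $551.92 = $10,260.98
State tax withheld: $10,260.98 × 0.0294 = $301.67
Federal tax withheld: $10,260.98 × 0.1673 = $1,716.66
Social Security (OASDI): $10,812.90 × 0.0483 = $522.26
Paid family leave insurance: $10,812.90 × 0.01 = $108.13
Parking deduction: $178.15
Total deductions = $236.40 + $315.52 + $301.67 + $1,716.66 + $522.26 + $108.13 + $178.15 = $3,378.79
Net pay = $10,812.90 − $3,378.79 = $7,434.11

$7,434.11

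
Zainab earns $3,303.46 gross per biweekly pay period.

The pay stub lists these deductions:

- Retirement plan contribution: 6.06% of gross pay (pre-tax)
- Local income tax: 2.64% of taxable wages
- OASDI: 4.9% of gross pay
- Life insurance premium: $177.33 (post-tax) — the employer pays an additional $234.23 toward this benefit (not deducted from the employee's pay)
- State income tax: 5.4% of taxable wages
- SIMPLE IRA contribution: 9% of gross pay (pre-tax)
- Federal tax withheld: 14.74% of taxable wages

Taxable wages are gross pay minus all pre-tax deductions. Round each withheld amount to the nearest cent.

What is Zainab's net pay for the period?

$1,827.56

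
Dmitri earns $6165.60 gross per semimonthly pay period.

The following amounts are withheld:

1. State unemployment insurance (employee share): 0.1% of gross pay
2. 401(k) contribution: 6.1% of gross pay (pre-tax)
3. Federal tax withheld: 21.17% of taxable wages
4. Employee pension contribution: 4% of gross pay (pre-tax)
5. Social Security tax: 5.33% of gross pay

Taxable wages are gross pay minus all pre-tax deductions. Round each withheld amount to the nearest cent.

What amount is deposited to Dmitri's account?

$4034.65

Employee pension contribution: $6165.60 × 0.04 = $246.62
401(k) contribution: $6165.60 × 0.061 = $376.10
Pre-tax total = $246.62 + $376.10 = $622.72
Taxable wages = $6165.60 − $622.72 = $5542.88
Federal tax withheld: $5542.88 × 0.2117 = $1173.43
State unemployment insurance (employee share): $6165.60 × 0.001 = $6.17
Social Security tax: $6165.60 × 0.0533 = $328.63
Total deductions = $246.62 + $376.10 + $1173.43 + $6.17 + $328.63 = $2130.95
Net pay = $6165.60 − $2130.95 = $4034.65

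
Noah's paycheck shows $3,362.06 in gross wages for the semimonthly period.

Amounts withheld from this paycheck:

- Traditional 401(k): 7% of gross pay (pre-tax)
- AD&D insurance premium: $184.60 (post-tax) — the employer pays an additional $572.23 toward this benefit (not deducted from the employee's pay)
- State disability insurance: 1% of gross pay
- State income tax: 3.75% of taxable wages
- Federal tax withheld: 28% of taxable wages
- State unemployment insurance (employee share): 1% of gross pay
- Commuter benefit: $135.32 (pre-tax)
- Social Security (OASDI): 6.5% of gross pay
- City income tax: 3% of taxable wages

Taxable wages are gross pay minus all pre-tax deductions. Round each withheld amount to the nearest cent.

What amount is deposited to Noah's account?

Commuter benefit: $135.32
Traditional 401(k): $3,362.06 × 0.07 = $235.34
Pre-tax total = $135.32 + $235.34 = $370.66
Taxable wages = $3,362.06 − $370.66 = $2,991.40
State income tax: $2,991.40 × 0.0375 = $112.18
City income tax: $2,991.40 × 0.03 = $89.74
Federal tax withheld: $2,991.40 × 0.28 = $837.59
State disability insurance: $3,362.06 × 0.01 = $33.62
Social Security (OASDI): $3,362.06 × 0.065 = $218.53
State unemployment insurance (employee share): $3,362.06 × 0.01 = $33.62
AD&D insurance premium: $184.60
(Employer's $572.23 toward AD&D insurance premium is not withheld from the employee.)
Total deductions = $135.32 + $235.34 + $112.18 + $89.74 + $837.59 + $33.62 + $218.53 + $33.62 + $184.60 = $1,880.54
Net pay = $3,362.06 − $1,880.54 = $1,481.52

$1,481.52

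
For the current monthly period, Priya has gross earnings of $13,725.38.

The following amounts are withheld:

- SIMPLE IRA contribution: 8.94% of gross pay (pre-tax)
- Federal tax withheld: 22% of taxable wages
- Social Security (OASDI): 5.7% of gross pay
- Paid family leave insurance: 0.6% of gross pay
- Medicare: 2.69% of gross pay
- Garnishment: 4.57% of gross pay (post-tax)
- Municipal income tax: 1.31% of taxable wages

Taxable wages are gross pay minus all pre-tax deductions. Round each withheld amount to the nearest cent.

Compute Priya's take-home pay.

$7,723.81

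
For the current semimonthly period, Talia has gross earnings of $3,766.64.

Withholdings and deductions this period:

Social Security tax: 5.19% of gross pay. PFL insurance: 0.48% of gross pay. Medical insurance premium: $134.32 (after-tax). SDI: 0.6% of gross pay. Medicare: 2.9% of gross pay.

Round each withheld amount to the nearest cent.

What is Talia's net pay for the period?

$3,286.92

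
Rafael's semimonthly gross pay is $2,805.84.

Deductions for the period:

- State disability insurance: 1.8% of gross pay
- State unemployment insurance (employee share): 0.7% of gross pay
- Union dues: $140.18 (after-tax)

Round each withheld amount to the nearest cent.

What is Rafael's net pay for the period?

$2,595.51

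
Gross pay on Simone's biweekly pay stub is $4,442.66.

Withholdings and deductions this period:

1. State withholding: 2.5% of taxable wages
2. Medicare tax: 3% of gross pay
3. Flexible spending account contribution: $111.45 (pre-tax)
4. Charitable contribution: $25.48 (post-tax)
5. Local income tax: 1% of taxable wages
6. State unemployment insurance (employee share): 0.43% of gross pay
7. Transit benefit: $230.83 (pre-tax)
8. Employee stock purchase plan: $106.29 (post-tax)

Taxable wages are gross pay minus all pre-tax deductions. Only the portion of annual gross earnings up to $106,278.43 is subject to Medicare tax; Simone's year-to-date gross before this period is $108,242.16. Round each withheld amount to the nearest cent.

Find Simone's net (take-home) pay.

Flexible spending account contribution: $111.45
Transit benefit: $230.83
Pre-tax total = $111.45 + $230.83 = $342.28
Taxable wages = $4,442.66 − $342.28 = $4,100.38
Local income tax: $4,100.38 × 0.01 = $41.00
State withholding: $4,100.38 × 0.025 = $102.51
State unemployment insurance (employee share): $4,442.66 × 0.0043 = $19.10
Medicare tax: annual cap $106,278.43 already reached (YTD $108,242.16), so $0.00
Employee stock purchase plan: $106.29
Charitable contribution: $25.48
Total deductions = $111.45 + $230.83 + $41.00 + $102.51 + $19.10 + $0.00 + $106.29 + $25.48 = $636.66
Net pay = $4,442.66 − $636.66 = $3,806.00

$3,806.00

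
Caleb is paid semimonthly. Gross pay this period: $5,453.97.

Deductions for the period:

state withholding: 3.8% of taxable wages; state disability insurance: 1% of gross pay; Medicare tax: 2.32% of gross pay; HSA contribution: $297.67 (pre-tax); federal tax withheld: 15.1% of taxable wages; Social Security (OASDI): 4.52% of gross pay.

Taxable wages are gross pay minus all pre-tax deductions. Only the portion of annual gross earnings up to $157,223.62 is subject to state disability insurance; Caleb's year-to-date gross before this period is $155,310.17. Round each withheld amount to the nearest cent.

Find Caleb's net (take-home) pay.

$3,789.58

HSA contribution: $297.67
Taxable wages = $5,453.97 − $297.67 = $5,156.30
State withholding: $5,156.30 × 0.038 = $195.94
Federal tax withheld: $5,156.30 × 0.151 = $778.60
State disability insurance: only $157,223.62 − $155,310.17 = $1,913.45 of this check is subject → $1,913.45 × 0.01 = $19.13
Medicare tax: $5,453.97 × 0.0232 = $126.53
Social Security (OASDI): $5,453.97 × 0.0452 = $246.52
Total deductions = $297.67 + $195.94 + $778.60 + $19.13 + $126.53 + $246.52 = $1,664.39
Net pay = $5,453.97 − $1,664.39 = $3,789.58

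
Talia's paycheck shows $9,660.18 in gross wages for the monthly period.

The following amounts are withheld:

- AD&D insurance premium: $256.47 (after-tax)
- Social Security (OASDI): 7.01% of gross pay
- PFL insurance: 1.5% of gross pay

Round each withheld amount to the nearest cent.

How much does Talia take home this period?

PFL insurance: $9,660.18 × 0.015 = $144.90
Social Security (OASDI): $9,660.18 × 0.0701 = $677.18
AD&D insurance premium: $256.47
Total deductions = $144.90 + $677.18 + $256.47 = $1,078.55
Net pay = $9,660.18 − $1,078.55 = $8,581.63

$8,581.63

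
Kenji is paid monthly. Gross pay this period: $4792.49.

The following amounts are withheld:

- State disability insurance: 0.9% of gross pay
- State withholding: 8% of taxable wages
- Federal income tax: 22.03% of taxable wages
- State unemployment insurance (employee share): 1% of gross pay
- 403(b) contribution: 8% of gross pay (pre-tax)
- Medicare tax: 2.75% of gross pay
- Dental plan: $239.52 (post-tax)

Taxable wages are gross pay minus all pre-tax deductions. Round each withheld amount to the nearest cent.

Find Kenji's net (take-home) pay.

$2622.68

403(b) contribution: $4792.49 × 0.08 = $383.40
Taxable wages = $4792.49 − $383.40 = $4409.09
State withholding: $4409.09 × 0.08 = $352.73
Federal income tax: $4409.09 × 0.2203 = $971.32
State disability insurance: $4792.49 × 0.009 = $43.13
State unemployment insurance (employee share): $4792.49 × 0.01 = $47.92
Medicare tax: $4792.49 × 0.0275 = $131.79
Dental plan: $239.52
Total deductions = $383.40 + $352.73 + $971.32 + $43.13 + $47.92 + $131.79 + $239.52 = $2169.81
Net pay = $4792.49 − $2169.81 = $2622.68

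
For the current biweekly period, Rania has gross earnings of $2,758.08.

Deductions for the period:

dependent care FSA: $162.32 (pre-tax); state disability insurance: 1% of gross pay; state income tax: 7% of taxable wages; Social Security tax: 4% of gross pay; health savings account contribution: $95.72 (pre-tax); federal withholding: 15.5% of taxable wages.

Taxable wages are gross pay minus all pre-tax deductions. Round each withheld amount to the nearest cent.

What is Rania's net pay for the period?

$1,799.63

Dependent care FSA: $162.32
Health savings account contribution: $95.72
Pre-tax total = $162.32 + $95.72 = $258.04
Taxable wages = $2,758.08 − $258.04 = $2,500.04
State income tax: $2,500.04 × 0.07 = $175.00
Federal withholding: $2,500.04 × 0.155 = $387.51
Social Security tax: $2,758.08 × 0.04 = $110.32
State disability insurance: $2,758.08 × 0.01 = $27.58
Total deductions = $162.32 + $95.72 + $175.00 + $387.51 + $110.32 + $27.58 = $958.45
Net pay = $2,758.08 − $958.45 = $1,799.63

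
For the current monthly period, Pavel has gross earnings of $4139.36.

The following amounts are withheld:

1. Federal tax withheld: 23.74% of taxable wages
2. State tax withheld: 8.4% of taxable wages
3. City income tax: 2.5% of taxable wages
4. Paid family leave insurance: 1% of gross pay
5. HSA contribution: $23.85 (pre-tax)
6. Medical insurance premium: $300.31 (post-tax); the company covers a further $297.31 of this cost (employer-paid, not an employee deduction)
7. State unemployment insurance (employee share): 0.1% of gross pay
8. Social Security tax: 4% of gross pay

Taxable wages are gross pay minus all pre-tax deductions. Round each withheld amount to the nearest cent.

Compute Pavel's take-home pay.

$2178.49

HSA contribution: $23.85
Taxable wages = $4139.36 − $23.85 = $4115.51
Federal tax withheld: $4115.51 × 0.2374 = $977.02
State tax withheld: $4115.51 × 0.084 = $345.70
City income tax: $4115.51 × 0.025 = $102.89
Paid family leave insurance: $4139.36 × 0.01 = $41.39
Social Security tax: $4139.36 × 0.04 = $165.57
State unemployment insurance (employee share): $4139.36 × 0.001 = $4.14
Medical insurance premium: $300.31
(Employer's $297.31 toward medical insurance premium is not withheld from the employee.)
Total deductions = $23.85 + $977.02 + $345.70 + $102.89 + $41.39 + $165.57 + $4.14 + $300.31 = $1960.87
Net pay = $4139.36 − $1960.87 = $2178.49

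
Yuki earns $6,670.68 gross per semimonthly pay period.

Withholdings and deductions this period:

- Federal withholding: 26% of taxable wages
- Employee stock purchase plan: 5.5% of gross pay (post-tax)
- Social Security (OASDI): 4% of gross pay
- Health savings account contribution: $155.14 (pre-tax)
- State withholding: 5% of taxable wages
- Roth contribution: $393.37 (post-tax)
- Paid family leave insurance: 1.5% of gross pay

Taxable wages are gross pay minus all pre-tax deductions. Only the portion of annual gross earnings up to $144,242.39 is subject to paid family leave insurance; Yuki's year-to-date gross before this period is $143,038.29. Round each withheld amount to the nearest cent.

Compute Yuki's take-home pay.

$3,450.57

Health savings account contribution: $155.14
Taxable wages = $6,670.68 − $155.14 = $6,515.54
Federal withholding: $6,515.54 × 0.26 = $1,694.04
State withholding: $6,515.54 × 0.05 = $325.78
Paid family leave insurance: only $144,242.39 − $143,038.29 = $1,204.10 of this check is subject → $1,204.10 × 0.015 = $18.06
Social Security (OASDI): $6,670.68 × 0.04 = $266.83
Employee stock purchase plan: $6,670.68 × 0.055 = $366.89
Roth contribution: $393.37
Total deductions = $155.14 + $1,694.04 + $325.78 + $18.06 + $266.83 + $366.89 + $393.37 = $3,220.11
Net pay = $6,670.68 − $3,220.11 = $3,450.57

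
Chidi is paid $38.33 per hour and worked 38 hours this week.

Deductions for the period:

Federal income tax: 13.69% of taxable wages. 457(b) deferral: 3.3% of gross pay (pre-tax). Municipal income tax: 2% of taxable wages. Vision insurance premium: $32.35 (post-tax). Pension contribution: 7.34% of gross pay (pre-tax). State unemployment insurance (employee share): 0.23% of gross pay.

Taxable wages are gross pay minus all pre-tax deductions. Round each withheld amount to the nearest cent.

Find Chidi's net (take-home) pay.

$1,061.65

Gross pay: 38 × $38.33 = $1,456.54
Pension contribution: $1,456.54 × 0.0734 = $106.91
457(b) deferral: $1,456.54 × 0.033 = $48.07
Pre-tax total = $106.91 + $48.07 = $154.98
Taxable wages = $1,456.54 − $154.98 = $1,301.56
Federal income tax: $1,301.56 × 0.1369 = $178.18
Municipal income tax: $1,301.56 × 0.02 = $26.03
State unemployment insurance (employee share): $1,456.54 × 0.0023 = $3.35
Vision insurance premium: $32.35
Total deductions = $106.91 + $48.07 + $178.18 + $26.03 + $3.35 + $32.35 = $394.89
Net pay = $1,456.54 − $394.89 = $1,061.65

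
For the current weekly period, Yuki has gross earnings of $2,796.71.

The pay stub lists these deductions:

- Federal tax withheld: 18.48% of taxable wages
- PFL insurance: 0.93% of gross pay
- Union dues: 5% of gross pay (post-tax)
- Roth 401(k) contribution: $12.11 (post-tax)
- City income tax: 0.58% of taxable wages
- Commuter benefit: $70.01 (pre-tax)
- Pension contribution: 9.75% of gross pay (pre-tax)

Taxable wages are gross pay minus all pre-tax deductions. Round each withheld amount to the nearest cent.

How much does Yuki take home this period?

Pension contribution: $2,796.71 × 0.0975 = $272.68
Commuter benefit: $70.01
Pre-tax total = $272.68 + $70.01 = $342.69
Taxable wages = $2,796.71 − $342.69 = $2,454.02
Federal tax withheld: $2,454.02 × 0.1848 = $453.50
City income tax: $2,454.02 × 0.0058 = $14.23
PFL insurance: $2,796.71 × 0.0093 = $26.01
Union dues: $2,796.71 × 0.05 = $139.84
Roth 401(k) contribution: $12.11
Total deductions = $272.68 + $70.01 + $453.50 + $14.23 + $26.01 + $139.84 + $12.11 = $988.38
Net pay = $2,796.71 − $988.38 = $1,808.33

$1,808.33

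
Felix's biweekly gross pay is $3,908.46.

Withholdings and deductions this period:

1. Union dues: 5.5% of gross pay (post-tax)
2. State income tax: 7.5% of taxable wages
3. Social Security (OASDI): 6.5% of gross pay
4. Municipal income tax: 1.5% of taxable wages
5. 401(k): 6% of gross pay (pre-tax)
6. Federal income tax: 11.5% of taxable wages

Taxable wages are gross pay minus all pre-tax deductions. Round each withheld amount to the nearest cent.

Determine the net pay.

401(k): $3,908.46 × 0.06 = $234.51
Taxable wages = $3,908.46 − $234.51 = $3,673.95
Municipal income tax: $3,673.95 × 0.015 = $55.11
State income tax: $3,673.95 × 0.075 = $275.55
Federal income tax: $3,673.95 × 0.115 = $422.50
Social Security (OASDI): $3,908.46 × 0.065 = $254.05
Union dues: $3,908.46 × 0.055 = $214.97
Total deductions = $234.51 + $55.11 + $275.55 + $422.50 + $254.05 + $214.97 = $1,456.69
Net pay = $3,908.46 − $1,456.69 = $2,451.77

$2,451.77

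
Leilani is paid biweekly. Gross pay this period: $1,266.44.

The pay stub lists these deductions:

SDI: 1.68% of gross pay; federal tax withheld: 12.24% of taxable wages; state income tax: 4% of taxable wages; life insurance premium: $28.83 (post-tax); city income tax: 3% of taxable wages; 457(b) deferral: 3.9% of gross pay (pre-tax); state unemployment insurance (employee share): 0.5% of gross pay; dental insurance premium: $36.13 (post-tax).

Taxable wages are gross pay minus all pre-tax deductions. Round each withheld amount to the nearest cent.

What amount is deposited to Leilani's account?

457(b) deferral: $1,266.44 × 0.039 = $49.39
Taxable wages = $1,266.44 − $49.39 = $1,217.05
City income tax: $1,217.05 × 0.03 = $36.51
State income tax: $1,217.05 × 0.04 = $48.68
Federal tax withheld: $1,217.05 × 0.1224 = $148.97
SDI: $1,266.44 × 0.0168 = $21.28
State unemployment insurance (employee share): $1,266.44 × 0.005 = $6.33
Life insurance premium: $28.83
Dental insurance premium: $36.13
Total deductions = $49.39 + $36.51 + $48.68 + $148.97 + $21.28 + $6.33 + $28.83 + $36.13 = $376.12
Net pay = $1,266.44 − $376.12 = $890.32

$890.32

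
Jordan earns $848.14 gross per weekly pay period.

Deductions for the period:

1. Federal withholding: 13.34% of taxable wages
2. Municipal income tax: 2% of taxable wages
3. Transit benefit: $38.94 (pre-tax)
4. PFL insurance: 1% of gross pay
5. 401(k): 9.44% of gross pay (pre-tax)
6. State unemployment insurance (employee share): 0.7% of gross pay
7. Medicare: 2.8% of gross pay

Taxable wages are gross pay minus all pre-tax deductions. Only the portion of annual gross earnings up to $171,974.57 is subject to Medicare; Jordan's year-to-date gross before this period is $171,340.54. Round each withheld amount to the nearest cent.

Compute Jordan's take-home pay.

$585.12

401(k): $848.14 × 0.0944 = $80.06
Transit benefit: $38.94
Pre-tax total = $80.06 + $38.94 = $119.00
Taxable wages = $848.14 − $119.00 = $729.14
Municipal income tax: $729.14 × 0.02 = $14.58
Federal withholding: $729.14 × 0.1334 = $97.27
Medicare: only $171,974.57 − $171,340.54 = $634.03 of this check is subject → $634.03 × 0.028 = $17.75
State unemployment insurance (employee share): $848.14 × 0.007 = $5.94
PFL insurance: $848.14 × 0.01 = $8.48
Total deductions = $80.06 + $38.94 + $14.58 + $97.27 + $17.75 + $5.94 + $8.48 = $263.02
Net pay = $848.14 − $263.02 = $585.12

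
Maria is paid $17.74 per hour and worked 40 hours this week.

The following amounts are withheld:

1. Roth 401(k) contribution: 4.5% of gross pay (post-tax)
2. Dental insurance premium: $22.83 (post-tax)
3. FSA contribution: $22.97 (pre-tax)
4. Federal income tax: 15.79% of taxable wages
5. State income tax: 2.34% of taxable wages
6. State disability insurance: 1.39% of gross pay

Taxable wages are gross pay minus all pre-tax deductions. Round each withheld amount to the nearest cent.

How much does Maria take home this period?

Gross pay: 40 × $17.74 = $709.60
FSA contribution: $22.97
Taxable wages = $709.60 − $22.97 = $686.63
Federal income tax: $686.63 × 0.1579 = $108.42
State income tax: $686.63 × 0.0234 = $16.07
State disability insurance: $709.60 × 0.0139 = $9.86
Roth 401(k) contribution: $709.60 × 0.045 = $31.93
Dental insurance premium: $22.83
Total deductions = $22.97 + $108.42 + $16.07 + $9.86 + $31.93 + $22.83 = $212.08
Net pay = $709.60 − $212.08 = $497.52

$497.52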